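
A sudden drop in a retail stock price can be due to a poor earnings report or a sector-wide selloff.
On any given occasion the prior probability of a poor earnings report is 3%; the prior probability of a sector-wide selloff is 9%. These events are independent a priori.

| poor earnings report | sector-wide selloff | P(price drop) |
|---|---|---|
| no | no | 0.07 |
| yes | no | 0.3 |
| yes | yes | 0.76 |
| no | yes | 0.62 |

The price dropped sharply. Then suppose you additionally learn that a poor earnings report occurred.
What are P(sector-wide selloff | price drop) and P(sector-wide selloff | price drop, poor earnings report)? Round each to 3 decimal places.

P(price drop) = 0.07*0.97*0.91 + 0.62*0.97*0.09 + 0.3*0.03*0.91 + 0.76*0.03*0.09 = 0.061789 + 0.054126 + 0.008190 + 0.002052 = 0.126157
The sector-wide selloff-present share is 0.054126 + 0.002052 = 0.056178.
So P(sector-wide selloff | price drop) = 0.056178/0.126157 ≈ 0.445.

With the extra evidence:
Weight on sector-wide selloff=true, given the evidence: 0.76·0.09 = 0.068400
Denominator P(price drop | poor earnings report): 0.3·0.91 + 0.76·0.09 = 0.341400
Posterior = 0.068400 / 0.341400 ≈ 0.200
The drop from 0.445 to 0.200 is the explaining-away (discounting) effect.

P(sector-wide selloff | price drop) ≈ 0.445; P(sector-wide selloff | price drop, poor earnings report) ≈ 0.200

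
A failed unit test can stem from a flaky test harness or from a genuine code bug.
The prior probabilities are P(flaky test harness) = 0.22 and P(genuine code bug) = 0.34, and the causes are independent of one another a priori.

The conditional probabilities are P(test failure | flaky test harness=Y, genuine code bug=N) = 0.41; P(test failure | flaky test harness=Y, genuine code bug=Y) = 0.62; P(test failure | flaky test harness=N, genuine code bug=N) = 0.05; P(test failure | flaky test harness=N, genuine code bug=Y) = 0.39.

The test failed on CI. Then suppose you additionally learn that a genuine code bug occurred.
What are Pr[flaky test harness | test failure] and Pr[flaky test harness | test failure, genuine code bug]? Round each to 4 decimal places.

Sum P(test failure|·) weighted by the priors over the 4 (flaky test harness, genuine code bug) configurations:
  P(test failure) = 0.05·0.78·0.66 + 0.39·0.78·0.34 + 0.41·0.22·0.66 + 0.62·0.22·0.34
        = 0.025740 + 0.103428 + 0.059532 + 0.046376 = 0.235076
Keeping only the flaky test harness-present terms gives 0.105908, so
  P(flaky test harness | test failure) = 0.105908 / 0.235076 ≈ 0.4505

Now also conditioning on genuine code bug=true:
Numerator (weight on configurations with flaky test harness): 0.62·0.22 = 0.136400
The normalizing constant is 0.39·0.78 + 0.62·0.22 = 0.440600
Posterior = 0.136400 / 0.440600 ≈ 0.3096
Conditioning on genuine code bug lowers the posterior on flaky test harness: the classic explaining-away effect in a common-effect structure.

Pr[flaky test harness | test failure] ≈ 0.4505; Pr[flaky test harness | test failure, genuine code bug] ≈ 0.3096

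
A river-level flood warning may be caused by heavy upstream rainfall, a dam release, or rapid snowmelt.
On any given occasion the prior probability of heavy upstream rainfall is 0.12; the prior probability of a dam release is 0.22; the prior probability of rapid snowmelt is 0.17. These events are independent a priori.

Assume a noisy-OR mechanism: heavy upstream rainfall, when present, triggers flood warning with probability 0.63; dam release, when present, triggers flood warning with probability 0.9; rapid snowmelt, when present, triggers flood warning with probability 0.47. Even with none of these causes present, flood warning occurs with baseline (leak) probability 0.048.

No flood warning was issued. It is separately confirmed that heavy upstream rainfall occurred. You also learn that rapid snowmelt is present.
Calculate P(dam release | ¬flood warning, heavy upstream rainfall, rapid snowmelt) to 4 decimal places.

P(dam release | ¬flood warning, heavy upstream rainfall, rapid snowmelt) ≈ 0.0274

Under noisy-OR, P(flood warning | causes) = 1 − (1−0.048)·∏(1−qᵢ) over the active causes.
P(¬flood warning | heavy upstream rainfall, rapid snowmelt) = 0.186687*0.78 + 0.018669*0.22 = 0.145616 + 0.004107 = 0.149723
The dam release-present share is 0.018669*0.22 = 0.004107.
So P(dam release | ¬flood warning, heavy upstream rainfall, rapid snowmelt) = 0.004107/0.149723 ≈ 0.0274.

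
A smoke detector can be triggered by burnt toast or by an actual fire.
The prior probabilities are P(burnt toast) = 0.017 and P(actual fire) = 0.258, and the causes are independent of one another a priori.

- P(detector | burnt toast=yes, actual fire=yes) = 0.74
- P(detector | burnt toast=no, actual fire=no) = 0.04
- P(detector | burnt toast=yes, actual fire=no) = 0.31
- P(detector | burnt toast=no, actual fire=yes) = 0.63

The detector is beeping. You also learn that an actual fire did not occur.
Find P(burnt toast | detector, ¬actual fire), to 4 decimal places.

P(detector | ¬actual fire) = 0.04*0.983 + 0.31*0.017 = 0.039320 + 0.005270 = 0.044590
Restricting to configurations with burnt toast present: 0.31*0.017 = 0.005270.
P(burnt toast | detector, ¬actual fire) = 0.005270 / 0.044590 ≈ 0.1182

P(burnt toast | detector, ¬actual fire) ≈ 0.1182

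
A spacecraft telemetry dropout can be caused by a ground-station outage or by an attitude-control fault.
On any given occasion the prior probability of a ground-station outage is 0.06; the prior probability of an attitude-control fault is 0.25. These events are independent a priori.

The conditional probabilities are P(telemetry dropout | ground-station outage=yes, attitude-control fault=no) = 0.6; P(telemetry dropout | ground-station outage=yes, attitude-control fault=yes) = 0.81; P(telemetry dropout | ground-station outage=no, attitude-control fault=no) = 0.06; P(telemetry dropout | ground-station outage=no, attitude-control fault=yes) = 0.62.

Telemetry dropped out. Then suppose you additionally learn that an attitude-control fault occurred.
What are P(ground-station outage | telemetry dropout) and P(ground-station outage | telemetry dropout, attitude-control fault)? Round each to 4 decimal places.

P(telemetry dropout) = 0.06*0.94*0.75 + 0.62*0.94*0.25 + 0.6*0.06*0.75 + 0.81*0.06*0.25 = 0.042300 + 0.145700 + 0.027000 + 0.012150 = 0.227150
Of this, 0.039150 comes from 0.027000 + 0.012150 (the ground-station outage=true cases).
Hence the posterior is 0.039150/0.227150 ≈ 0.1724.

Now also conditioning on attitude-control fault=true:
Sum P(telemetry dropout|·) weighted by the priors over both values of ground-station outage:
  P(telemetry dropout | attitude-control fault) = 0.62·0.94 + 0.81·0.06
        = 0.582800 + 0.048600 = 0.631400
The terms with ground-station outage present sum to 0.048600, so
  P(ground-station outage | telemetry dropout, attitude-control fault) = 0.048600 / 0.631400 ≈ 0.0770
This is intercausal reasoning (explaining away): once attitude-control fault accounts for the telemetry dropout, ground-station outage becomes less likely.

P(ground-station outage | telemetry dropout) ≈ 0.1724; P(ground-station outage | telemetry dropout, attitude-control fault) ≈ 0.0770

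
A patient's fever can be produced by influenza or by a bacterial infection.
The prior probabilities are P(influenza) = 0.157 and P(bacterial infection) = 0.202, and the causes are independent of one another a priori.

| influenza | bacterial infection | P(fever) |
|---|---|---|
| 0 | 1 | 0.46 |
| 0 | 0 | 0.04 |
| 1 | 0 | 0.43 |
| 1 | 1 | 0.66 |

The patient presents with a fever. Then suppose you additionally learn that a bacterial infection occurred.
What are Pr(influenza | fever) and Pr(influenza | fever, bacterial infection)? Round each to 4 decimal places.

Pr(influenza | fever) ≈ 0.4155; Pr(influenza | fever, bacterial infection) ≈ 0.2109

P(fever) = 0.04·0.843·0.798 + 0.46·0.843·0.202 + 0.43·0.157·0.798 + 0.66·0.157·0.202 = 0.026909 + 0.078332 + 0.053873 + 0.020931 = 0.180045
Of this, 0.074804 comes from 0.053873 + 0.020931 (the influenza=true cases).
Hence the posterior is 0.074804/0.180045 ≈ 0.4155.

Now also conditioning on bacterial infection=true:
By total probability over both values of influenza:
  P(fever | bacterial infection) = 0.46·0.843 + 0.66·0.157
        = 0.387780 + 0.103620 = 0.491400
Configurations with influenza contribute 0.103620, so
  P(influenza | fever, bacterial infection) = 0.103620 / 0.491400 ≈ 0.2109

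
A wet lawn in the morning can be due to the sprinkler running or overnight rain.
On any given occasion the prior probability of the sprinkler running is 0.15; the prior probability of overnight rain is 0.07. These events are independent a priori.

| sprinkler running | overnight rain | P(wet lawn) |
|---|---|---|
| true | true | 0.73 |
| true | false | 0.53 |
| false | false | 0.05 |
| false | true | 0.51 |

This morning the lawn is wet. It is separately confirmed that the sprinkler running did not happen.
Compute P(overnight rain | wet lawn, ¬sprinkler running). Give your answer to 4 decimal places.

P(overnight rain | wet lawn, ¬sprinkler running) ≈ 0.4343

Numerator (weight on configurations with overnight rain): 0.51·0.07 = 0.035700
Denominator P(wet lawn | ¬sprinkler running): 0.05·0.93 + 0.51·0.07 = 0.082200
P(overnight rain | wet lawn, ¬sprinkler running) = 0.035700/0.082200 ≈ 0.4343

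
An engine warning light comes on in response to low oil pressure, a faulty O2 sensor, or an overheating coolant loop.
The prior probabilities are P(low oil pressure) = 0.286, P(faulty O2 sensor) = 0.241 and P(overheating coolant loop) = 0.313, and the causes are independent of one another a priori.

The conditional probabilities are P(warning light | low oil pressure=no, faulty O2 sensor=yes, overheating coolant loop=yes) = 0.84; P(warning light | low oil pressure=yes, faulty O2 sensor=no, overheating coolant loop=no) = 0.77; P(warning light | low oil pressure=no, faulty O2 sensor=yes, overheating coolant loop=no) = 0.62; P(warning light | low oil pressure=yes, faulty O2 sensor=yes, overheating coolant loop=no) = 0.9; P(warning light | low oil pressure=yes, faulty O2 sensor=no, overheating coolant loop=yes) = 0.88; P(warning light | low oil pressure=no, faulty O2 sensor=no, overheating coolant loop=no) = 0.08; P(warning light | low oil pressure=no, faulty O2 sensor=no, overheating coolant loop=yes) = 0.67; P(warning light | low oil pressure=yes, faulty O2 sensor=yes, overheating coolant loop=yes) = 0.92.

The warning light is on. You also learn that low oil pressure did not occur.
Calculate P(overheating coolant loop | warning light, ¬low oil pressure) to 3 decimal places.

Weight on overheating coolant loop=true, given the evidence: 0.159170 + 0.063364 = 0.222534
Denominator P(warning light | ¬low oil pressure): 0.08*0.759*0.687 + 0.67*0.759*0.313 + 0.62*0.241*0.687 + 0.84*0.241*0.313 = 0.366901
P(overheating coolant loop | warning light, ¬low oil pressure) = 0.222534/0.366901 ≈ 0.607

P(overheating coolant loop | warning light, ¬low oil pressure) ≈ 0.607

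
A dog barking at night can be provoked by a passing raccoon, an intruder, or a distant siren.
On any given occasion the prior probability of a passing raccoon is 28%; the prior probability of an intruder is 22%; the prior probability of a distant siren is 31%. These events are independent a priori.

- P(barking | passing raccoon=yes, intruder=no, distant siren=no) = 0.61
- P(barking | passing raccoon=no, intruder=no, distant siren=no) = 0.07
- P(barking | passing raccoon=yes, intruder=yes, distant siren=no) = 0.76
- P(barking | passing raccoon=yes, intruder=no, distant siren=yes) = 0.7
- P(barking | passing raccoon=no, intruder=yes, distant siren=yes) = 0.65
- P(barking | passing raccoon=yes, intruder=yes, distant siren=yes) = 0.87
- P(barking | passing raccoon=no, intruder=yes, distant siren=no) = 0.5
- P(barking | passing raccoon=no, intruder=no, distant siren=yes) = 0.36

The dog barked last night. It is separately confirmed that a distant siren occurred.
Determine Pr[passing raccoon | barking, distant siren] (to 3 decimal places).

P(barking | distant siren) = 0.36*0.72*0.78 + 0.65*0.72*0.22 + 0.7*0.28*0.78 + 0.87*0.28*0.22 = 0.202176 + 0.102960 + 0.152880 + 0.053592 = 0.511608
Of this, 0.206472 comes from 0.152880 + 0.053592 (the passing raccoon=true cases).
Hence the posterior is 0.206472/0.511608 ≈ 0.404.

Pr[passing raccoon | barking, distant siren] ≈ 0.404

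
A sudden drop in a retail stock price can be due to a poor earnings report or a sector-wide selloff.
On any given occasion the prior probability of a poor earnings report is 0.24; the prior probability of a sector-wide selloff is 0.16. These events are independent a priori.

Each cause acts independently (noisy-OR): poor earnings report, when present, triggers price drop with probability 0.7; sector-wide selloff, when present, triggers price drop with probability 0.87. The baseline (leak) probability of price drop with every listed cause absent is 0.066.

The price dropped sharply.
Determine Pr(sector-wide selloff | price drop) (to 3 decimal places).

Pr(sector-wide selloff | price drop) ≈ 0.434

Under noisy-OR, P(price drop | causes) = 1 − (1−0.066)·∏(1−qᵢ) over the active causes.
By total probability over the 4 (poor earnings report, sector-wide selloff) configurations:
  P(price drop) = 0.066×0.76×0.84 + 0.87858×0.76×0.16 + 0.7198×0.24×0.84 + 0.963574×0.24×0.16
        = 0.042134 + 0.106835 + 0.145112 + 0.037001 = 0.331082
Keeping only the sector-wide selloff-present terms gives 0.143836, so
  P(sector-wide selloff | price drop) = 0.143836 / 0.331082 ≈ 0.434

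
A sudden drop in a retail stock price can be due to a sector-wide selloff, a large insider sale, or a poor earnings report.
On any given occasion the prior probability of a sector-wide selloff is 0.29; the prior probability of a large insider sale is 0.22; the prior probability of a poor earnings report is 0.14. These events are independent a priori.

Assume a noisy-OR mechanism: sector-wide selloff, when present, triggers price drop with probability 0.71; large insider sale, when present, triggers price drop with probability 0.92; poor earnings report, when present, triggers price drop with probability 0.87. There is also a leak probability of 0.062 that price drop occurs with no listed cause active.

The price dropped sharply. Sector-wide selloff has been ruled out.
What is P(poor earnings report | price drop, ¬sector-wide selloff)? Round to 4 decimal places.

Under noisy-OR, P(price drop | causes) = 1 − (1−0.062)·∏(1−qᵢ) over the active causes.
By total probability over the 4 (large insider sale, poor earnings report) configurations:
  P(price drop | ¬sector-wide selloff) = 0.062*0.78*0.86 + 0.87806*0.78*0.14 + 0.92496*0.22*0.86 + 0.990245*0.22*0.14
        = 0.041590 + 0.095884 + 0.175002 + 0.030500 = 0.342976
Configurations with poor earnings report contribute 0.126384, so
  P(poor earnings report | price drop, ¬sector-wide selloff) = 0.126384 / 0.342976 ≈ 0.3685

P(poor earnings report | price drop, ¬sector-wide selloff) ≈ 0.3685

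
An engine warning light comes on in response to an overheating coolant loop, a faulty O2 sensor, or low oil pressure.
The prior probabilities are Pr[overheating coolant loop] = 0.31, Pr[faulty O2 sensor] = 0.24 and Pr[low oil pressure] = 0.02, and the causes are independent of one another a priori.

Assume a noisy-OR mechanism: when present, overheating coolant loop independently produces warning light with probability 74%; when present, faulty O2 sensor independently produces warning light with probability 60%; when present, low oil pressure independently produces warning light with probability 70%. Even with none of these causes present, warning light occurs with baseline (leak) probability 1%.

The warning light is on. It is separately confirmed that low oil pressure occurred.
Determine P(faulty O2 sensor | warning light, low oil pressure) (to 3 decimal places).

Under noisy-OR, P(warning light | causes) = 1 − (1−0.01)·∏(1−qᵢ) over the active causes.
Sum P(warning light|·) weighted by the priors over the 4 (overheating coolant loop, faulty O2 sensor) configurations:
  P(warning light | low oil pressure) = 0.703·0.69·0.76 + 0.8812·0.69·0.24 + 0.92278·0.31·0.76 + 0.969112·0.31·0.24
        = 0.368653 + 0.145927 + 0.217407 + 0.072102 = 0.804089
The terms with faulty O2 sensor present sum to 0.218029, so
  P(faulty O2 sensor | warning light, low oil pressure) = 0.218029 / 0.804089 ≈ 0.271

P(faulty O2 sensor | warning light, low oil pressure) ≈ 0.271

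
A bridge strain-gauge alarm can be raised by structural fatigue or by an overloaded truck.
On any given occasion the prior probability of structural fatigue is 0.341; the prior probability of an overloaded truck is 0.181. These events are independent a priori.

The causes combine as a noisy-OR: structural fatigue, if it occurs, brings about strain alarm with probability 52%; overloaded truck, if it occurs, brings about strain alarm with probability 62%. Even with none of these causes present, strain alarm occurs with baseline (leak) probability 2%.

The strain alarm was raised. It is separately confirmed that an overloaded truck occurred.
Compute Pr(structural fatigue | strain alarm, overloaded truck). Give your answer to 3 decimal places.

Pr(structural fatigue | strain alarm, overloaded truck) ≈ 0.404

Under noisy-OR, P(strain alarm | causes) = 1 − (1−0.02)·∏(1−qᵢ) over the active causes.
Enumerate both values of structural fatigue and weight by the priors:
  P(strain alarm | overloaded truck) = 0.6276·0.659 + 0.821248·0.341
        = 0.413588 + 0.280046 = 0.693634
The terms with structural fatigue present sum to 0.280046, so
  P(structural fatigue | strain alarm, overloaded truck) = 0.280046 / 0.693634 ≈ 0.404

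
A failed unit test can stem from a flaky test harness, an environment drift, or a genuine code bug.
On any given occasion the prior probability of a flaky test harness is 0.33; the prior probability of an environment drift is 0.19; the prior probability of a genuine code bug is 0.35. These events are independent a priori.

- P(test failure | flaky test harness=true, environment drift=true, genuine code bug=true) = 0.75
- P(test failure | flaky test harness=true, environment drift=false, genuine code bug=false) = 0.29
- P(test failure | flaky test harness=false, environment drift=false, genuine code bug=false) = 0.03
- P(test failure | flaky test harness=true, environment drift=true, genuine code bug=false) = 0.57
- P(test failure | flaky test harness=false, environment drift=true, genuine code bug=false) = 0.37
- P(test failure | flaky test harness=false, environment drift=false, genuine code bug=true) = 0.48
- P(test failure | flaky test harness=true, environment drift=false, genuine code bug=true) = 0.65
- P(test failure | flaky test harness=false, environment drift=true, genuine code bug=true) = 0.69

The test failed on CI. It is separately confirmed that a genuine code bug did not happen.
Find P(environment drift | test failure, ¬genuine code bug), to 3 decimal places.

P(test failure | ¬genuine code bug) = 0.03*0.67*0.81 + 0.37*0.67*0.19 + 0.29*0.33*0.81 + 0.57*0.33*0.19 = 0.016281 + 0.047101 + 0.077517 + 0.035739 = 0.176638
Of this, 0.082840 comes from 0.047101 + 0.035739 (the environment drift=true cases).
So P(environment drift | test failure, ¬genuine code bug) = 0.082840/0.176638 ≈ 0.469.

P(environment drift | test failure, ¬genuine code bug) ≈ 0.469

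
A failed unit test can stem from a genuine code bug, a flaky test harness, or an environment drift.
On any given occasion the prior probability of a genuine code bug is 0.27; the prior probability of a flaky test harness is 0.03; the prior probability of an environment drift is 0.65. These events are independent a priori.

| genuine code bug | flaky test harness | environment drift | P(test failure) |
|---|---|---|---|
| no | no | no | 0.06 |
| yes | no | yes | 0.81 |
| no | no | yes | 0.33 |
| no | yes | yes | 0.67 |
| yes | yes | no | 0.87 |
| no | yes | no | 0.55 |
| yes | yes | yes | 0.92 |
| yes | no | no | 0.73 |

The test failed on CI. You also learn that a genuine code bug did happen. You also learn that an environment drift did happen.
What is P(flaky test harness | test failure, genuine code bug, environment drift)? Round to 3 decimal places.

P(flaky test harness | test failure, genuine code bug, environment drift) ≈ 0.034

P(test failure | genuine code bug, environment drift) = 0.81*0.97 + 0.92*0.03 = 0.785700 + 0.027600 = 0.813300
Of this, 0.027600 comes from 0.92*0.03 (the flaky test harness=true cases).
P(flaky test harness | test failure, genuine code bug, environment drift) = 0.027600 / 0.813300 ≈ 0.034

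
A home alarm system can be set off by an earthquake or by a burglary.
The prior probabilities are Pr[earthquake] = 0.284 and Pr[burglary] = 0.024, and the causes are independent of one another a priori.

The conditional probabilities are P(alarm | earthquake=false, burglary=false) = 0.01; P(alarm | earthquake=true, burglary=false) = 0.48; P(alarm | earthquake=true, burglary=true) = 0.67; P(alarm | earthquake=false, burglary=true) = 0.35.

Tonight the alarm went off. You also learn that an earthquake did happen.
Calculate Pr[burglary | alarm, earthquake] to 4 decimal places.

Pr[burglary | alarm, earthquake] ≈ 0.0332

P(alarm | earthquake) = 0.48×0.976 + 0.67×0.024 = 0.468480 + 0.016080 = 0.484560
Restricting to configurations with burglary present: 0.67×0.024 = 0.016080.
P(burglary | alarm, earthquake) = 0.016080 / 0.484560 ≈ 0.0332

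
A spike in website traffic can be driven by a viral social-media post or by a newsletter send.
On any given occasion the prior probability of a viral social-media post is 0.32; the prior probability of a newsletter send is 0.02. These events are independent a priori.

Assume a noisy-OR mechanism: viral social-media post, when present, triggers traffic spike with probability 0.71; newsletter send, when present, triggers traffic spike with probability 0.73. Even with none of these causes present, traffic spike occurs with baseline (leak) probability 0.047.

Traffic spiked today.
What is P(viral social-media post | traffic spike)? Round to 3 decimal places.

P(viral social-media post | traffic spike) ≈ 0.849

Under noisy-OR, P(traffic spike | causes) = 1 − (1−0.047)·∏(1−qᵢ) over the active causes.
Numerator (weight on configurations with viral social-media post): 0.226930 + 0.005922 = 0.232852
Denominator P(traffic spike): 0.047*0.68*0.98 + 0.74269*0.68*0.02 + 0.72363*0.32*0.98 + 0.92538*0.32*0.02 = 0.274274
Posterior = 0.232852 / 0.274274 ≈ 0.849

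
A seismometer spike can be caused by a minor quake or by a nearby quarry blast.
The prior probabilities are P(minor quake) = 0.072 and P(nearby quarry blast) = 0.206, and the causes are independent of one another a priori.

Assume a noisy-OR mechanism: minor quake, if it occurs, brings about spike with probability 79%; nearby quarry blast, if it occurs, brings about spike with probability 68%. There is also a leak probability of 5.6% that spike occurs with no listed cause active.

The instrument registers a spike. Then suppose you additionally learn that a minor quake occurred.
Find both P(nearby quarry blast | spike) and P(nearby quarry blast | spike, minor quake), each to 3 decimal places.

P(nearby quarry blast | spike) ≈ 0.628; P(nearby quarry blast | spike, minor quake) ≈ 0.233

Under noisy-OR, P(spike | causes) = 1 − (1−0.056)·∏(1−qᵢ) over the active causes.
Enumerate the 4 (minor quake, nearby quarry blast) configurations and weight by the priors:
  P(spike) = 0.056*0.928*0.794 + 0.69792*0.928*0.206 + 0.80176*0.072*0.794 + 0.936563*0.072*0.206
        = 0.041263 + 0.133420 + 0.045835 + 0.013891 = 0.234409
The terms with nearby quarry blast present sum to 0.147311, so
  P(nearby quarry blast | spike) = 0.147311 / 0.234409 ≈ 0.628

With the extra evidence:
Numerator (weight on configurations with nearby quarry blast): 0.936563×0.206 = 0.192932
Denominator P(spike | minor quake): 0.80176×0.794 + 0.936563×0.206 = 0.829529
P(nearby quarry blast | spike, minor quake) = 0.192932/0.829529 ≈ 0.233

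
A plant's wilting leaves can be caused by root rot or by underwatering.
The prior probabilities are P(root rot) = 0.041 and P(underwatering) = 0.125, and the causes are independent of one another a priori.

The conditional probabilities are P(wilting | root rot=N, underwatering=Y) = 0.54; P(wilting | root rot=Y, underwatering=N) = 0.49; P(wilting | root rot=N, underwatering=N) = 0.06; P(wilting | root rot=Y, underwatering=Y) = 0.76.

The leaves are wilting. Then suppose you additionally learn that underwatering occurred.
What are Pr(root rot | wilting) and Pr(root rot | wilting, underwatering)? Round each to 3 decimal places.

Pr(root rot | wilting) ≈ 0.157; Pr(root rot | wilting, underwatering) ≈ 0.057

For the numerator, keep only root rot=true terms: 0.017579 + 0.003895 = 0.021474
Normalizer over all consistent configurations: 0.06×0.959×0.875 + 0.54×0.959×0.125 + 0.49×0.041×0.875 + 0.76×0.041×0.125 = 0.136553
P(root rot | wilting) = 0.021474/0.136553 ≈ 0.157

Now condition on the additional information:
P(wilting | underwatering) = 0.54×0.959 + 0.76×0.041 = 0.517860 + 0.031160 = 0.549020
Restricting to configurations with root rot present: 0.76×0.041 = 0.031160.
Hence the posterior is 0.031160/0.549020 ≈ 0.057.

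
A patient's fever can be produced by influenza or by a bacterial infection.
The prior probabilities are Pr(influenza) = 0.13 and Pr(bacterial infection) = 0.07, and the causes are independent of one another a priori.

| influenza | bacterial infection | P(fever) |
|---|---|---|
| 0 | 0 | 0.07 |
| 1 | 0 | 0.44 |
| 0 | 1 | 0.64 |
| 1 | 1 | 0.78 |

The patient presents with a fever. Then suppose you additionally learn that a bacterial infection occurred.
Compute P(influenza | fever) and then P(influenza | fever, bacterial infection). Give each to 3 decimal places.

P(influenza | fever) ≈ 0.387; P(influenza | fever, bacterial infection) ≈ 0.154

Enumerate the 4 (influenza, bacterial infection) configurations and weight by the priors:
  P(fever) = 0.07×0.87×0.93 + 0.64×0.87×0.07 + 0.44×0.13×0.93 + 0.78×0.13×0.07
        = 0.056637 + 0.038976 + 0.053196 + 0.007098 = 0.155907
The terms with influenza present sum to 0.060294, so
  P(influenza | fever) = 0.060294 / 0.155907 ≈ 0.387

With the extra evidence:
Weight on influenza=true, given the evidence: 0.78*0.13 = 0.101400
Normalizer over all consistent configurations: 0.64*0.87 + 0.78*0.13 = 0.658200
P(influenza | fever, bacterial infection) = 0.101400/0.658200 ≈ 0.154
This is intercausal reasoning (explaining away): once bacterial infection accounts for the fever, influenza becomes less likely.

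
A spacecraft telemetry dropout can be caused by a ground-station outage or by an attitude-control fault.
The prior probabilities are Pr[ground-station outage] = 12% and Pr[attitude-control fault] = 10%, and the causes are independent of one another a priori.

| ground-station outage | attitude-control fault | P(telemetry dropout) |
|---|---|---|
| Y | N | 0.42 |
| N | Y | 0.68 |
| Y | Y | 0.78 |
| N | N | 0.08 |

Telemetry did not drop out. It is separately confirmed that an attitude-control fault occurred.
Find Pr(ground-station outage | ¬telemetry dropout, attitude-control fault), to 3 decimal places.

Pr(ground-station outage | ¬telemetry dropout, attitude-control fault) ≈ 0.086

P(¬telemetry dropout | attitude-control fault) = 0.32·0.88 + 0.22·0.12 = 0.281600 + 0.026400 = 0.308000
Restricting to configurations with ground-station outage present: 0.22·0.12 = 0.026400.
So P(ground-station outage | ¬telemetry dropout, attitude-control fault) = 0.026400/0.308000 ≈ 0.086.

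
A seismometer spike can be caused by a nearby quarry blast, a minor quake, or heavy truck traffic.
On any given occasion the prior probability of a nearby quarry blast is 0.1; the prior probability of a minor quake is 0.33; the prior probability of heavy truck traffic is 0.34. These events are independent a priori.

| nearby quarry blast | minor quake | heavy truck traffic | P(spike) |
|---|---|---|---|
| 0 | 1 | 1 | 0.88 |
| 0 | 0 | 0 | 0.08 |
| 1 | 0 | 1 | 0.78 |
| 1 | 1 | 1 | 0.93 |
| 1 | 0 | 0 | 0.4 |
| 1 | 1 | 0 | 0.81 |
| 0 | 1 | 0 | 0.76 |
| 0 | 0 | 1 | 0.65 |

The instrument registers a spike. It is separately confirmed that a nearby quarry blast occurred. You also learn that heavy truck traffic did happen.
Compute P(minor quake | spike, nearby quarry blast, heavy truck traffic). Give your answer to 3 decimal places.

P(minor quake | spike, nearby quarry blast, heavy truck traffic) ≈ 0.370

Sum P(spike|·) weighted by the priors over both values of minor quake:
  P(spike | nearby quarry blast, heavy truck traffic) = 0.78·0.67 + 0.93·0.33
        = 0.522600 + 0.306900 = 0.829500
The terms with minor quake present sum to 0.306900, so
  P(minor quake | spike, nearby quarry blast, heavy truck traffic) = 0.306900 / 0.829500 ≈ 0.370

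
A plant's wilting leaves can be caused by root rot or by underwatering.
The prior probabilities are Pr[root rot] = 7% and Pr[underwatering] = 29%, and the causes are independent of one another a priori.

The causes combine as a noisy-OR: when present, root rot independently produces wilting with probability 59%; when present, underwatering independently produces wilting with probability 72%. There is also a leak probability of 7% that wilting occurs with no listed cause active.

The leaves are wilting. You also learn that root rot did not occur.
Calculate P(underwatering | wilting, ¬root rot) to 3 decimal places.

P(underwatering | wilting, ¬root rot) ≈ 0.812

Under noisy-OR, P(wilting | causes) = 1 − (1−0.07)·∏(1−qᵢ) over the active causes.
Numerator (weight on configurations with underwatering): 0.7396×0.29 = 0.214484
Normalizer over all consistent configurations: 0.07×0.71 + 0.7396×0.29 = 0.264184
Posterior = 0.214484 / 0.264184 ≈ 0.812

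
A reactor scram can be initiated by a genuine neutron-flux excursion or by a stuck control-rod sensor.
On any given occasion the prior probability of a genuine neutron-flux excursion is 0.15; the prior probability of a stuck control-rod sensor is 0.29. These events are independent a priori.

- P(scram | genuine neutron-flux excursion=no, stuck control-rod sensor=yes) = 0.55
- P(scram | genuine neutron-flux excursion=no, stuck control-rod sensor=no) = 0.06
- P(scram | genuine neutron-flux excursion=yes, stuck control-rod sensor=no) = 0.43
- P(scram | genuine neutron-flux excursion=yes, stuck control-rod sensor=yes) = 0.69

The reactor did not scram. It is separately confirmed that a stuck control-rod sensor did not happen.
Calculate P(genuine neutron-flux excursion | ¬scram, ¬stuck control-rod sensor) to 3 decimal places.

P(genuine neutron-flux excursion | ¬scram, ¬stuck control-rod sensor) ≈ 0.097

By total probability over both values of genuine neutron-flux excursion:
  P(¬scram | ¬stuck control-rod sensor) = 0.94*0.85 + 0.57*0.15
        = 0.799000 + 0.085500 = 0.884500
Configurations with genuine neutron-flux excursion contribute 0.085500, so
  P(genuine neutron-flux excursion | ¬scram, ¬stuck control-rod sensor) = 0.085500 / 0.884500 ≈ 0.097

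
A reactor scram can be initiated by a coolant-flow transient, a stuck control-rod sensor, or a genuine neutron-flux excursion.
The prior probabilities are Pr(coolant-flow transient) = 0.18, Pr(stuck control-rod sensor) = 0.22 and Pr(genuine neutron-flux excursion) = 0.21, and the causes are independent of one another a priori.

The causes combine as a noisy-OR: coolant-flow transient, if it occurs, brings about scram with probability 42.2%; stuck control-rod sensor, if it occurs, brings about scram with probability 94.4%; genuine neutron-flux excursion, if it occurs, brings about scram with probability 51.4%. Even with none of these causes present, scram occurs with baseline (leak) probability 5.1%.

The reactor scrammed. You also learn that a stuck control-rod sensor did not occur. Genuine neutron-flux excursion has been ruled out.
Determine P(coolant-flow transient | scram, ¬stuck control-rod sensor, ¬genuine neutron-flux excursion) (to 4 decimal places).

P(coolant-flow transient | scram, ¬stuck control-rod sensor, ¬genuine neutron-flux excursion) ≈ 0.6602

Under noisy-OR, P(scram | causes) = 1 − (1−0.051)·∏(1−qᵢ) over the active causes.
Numerator (weight on configurations with coolant-flow transient): 0.451478·0.18 = 0.081266
Denominator P(scram | ¬stuck control-rod sensor, ¬genuine neutron-flux excursion): 0.051·0.82 + 0.451478·0.18 = 0.123086
P(coolant-flow transient | scram, ¬stuck control-rod sensor, ¬genuine neutron-flux excursion) = 0.081266/0.123086 ≈ 0.6602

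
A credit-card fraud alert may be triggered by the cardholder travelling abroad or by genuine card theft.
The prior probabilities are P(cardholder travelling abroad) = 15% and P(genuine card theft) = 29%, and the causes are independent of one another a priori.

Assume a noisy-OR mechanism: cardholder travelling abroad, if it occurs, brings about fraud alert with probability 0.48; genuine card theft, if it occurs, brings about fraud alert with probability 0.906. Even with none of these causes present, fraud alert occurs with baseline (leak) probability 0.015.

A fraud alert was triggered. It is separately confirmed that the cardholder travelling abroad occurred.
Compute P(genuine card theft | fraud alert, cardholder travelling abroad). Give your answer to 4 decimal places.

P(genuine card theft | fraud alert, cardholder travelling abroad) ≈ 0.4435

Under noisy-OR, P(fraud alert | causes) = 1 − (1−0.015)·∏(1−qᵢ) over the active causes.
P(fraud alert | cardholder travelling abroad) = 0.4878×0.71 + 0.951853×0.29 = 0.346338 + 0.276037 = 0.622375
Restricting to configurations with genuine card theft present: 0.951853×0.29 = 0.276037.
So P(genuine card theft | fraud alert, cardholder travelling abroad) = 0.276037/0.622375 ≈ 0.4435.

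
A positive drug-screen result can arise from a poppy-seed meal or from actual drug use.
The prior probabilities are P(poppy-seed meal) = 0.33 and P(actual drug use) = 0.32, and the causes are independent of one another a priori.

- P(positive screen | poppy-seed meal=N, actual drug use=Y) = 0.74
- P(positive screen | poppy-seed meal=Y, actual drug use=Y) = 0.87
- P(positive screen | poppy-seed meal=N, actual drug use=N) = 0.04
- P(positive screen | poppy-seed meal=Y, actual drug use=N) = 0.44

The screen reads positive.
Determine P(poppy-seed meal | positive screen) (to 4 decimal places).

P(poppy-seed meal | positive screen) ≈ 0.5187

Numerator (weight on configurations with poppy-seed meal): 0.098736 + 0.091872 = 0.190608
Denominator P(positive screen): 0.04*0.67*0.68 + 0.74*0.67*0.32 + 0.44*0.33*0.68 + 0.87*0.33*0.32 = 0.367488
P(poppy-seed meal | positive screen) = 0.190608/0.367488 ≈ 0.5187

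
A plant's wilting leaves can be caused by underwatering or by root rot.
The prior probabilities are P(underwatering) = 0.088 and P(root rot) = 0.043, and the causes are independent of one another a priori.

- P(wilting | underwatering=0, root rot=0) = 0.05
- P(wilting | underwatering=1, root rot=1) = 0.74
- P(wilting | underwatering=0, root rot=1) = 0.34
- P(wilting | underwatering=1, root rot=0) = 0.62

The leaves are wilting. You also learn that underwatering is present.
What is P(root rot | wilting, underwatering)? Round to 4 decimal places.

Sum P(wilting|·) weighted by the priors over both values of root rot:
  P(wilting | underwatering) = 0.62·0.957 + 0.74·0.043
        = 0.593340 + 0.031820 = 0.625160
Keeping only the root rot-present terms gives 0.031820, so
  P(root rot | wilting, underwatering) = 0.031820 / 0.625160 ≈ 0.0509

P(root rot | wilting, underwatering) ≈ 0.0509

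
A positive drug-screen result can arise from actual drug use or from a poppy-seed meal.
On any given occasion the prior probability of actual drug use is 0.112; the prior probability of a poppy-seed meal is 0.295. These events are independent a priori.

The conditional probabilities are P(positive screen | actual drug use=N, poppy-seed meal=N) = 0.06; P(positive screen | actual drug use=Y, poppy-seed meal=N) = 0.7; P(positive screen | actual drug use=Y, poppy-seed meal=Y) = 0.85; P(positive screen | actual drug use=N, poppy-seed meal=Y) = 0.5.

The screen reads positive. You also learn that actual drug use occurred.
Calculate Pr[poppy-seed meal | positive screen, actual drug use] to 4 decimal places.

Pr[poppy-seed meal | positive screen, actual drug use] ≈ 0.3369

Weight on poppy-seed meal=true, given the evidence: 0.85*0.295 = 0.250750
Normalizer over all consistent configurations: 0.7*0.705 + 0.85*0.295 = 0.744250
Posterior = 0.250750 / 0.744250 ≈ 0.3369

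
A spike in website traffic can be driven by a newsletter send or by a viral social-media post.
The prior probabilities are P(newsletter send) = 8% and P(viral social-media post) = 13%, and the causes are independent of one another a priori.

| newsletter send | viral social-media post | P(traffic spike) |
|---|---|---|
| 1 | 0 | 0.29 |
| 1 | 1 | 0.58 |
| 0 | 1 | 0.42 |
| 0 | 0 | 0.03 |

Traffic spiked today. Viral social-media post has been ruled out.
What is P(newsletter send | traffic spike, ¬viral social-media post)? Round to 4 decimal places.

For the numerator, keep only newsletter send=true terms: 0.29*0.08 = 0.023200
Normalizer over all consistent configurations: 0.03*0.92 + 0.29*0.08 = 0.050800
Posterior = 0.023200 / 0.050800 ≈ 0.4567

P(newsletter send | traffic spike, ¬viral social-media post) ≈ 0.4567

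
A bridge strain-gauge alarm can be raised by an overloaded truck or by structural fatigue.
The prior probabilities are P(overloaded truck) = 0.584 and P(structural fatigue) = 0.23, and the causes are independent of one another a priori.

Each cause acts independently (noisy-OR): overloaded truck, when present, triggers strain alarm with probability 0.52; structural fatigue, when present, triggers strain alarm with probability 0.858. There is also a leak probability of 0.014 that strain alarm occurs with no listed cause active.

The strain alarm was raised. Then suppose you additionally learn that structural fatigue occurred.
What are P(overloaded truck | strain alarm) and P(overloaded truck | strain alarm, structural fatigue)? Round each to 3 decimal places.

Under noisy-OR, P(strain alarm | causes) = 1 − (1−0.014)·∏(1−qᵢ) over the active causes.
Sum P(strain alarm|·) weighted by the priors over the 4 (overloaded truck, structural fatigue) configurations:
  P(strain alarm) = 0.014*0.416*0.77 + 0.859988*0.416*0.23 + 0.52672*0.584*0.77 + 0.932794*0.584*0.23
        = 0.004484 + 0.082284 + 0.236855 + 0.125293 = 0.448916
The terms with overloaded truck present sum to 0.362148, so
  P(overloaded truck | strain alarm) = 0.362148 / 0.448916 ≈ 0.807

Now also conditioning on structural fatigue=true:
Weight on overloaded truck=true, given the evidence: 0.932794×0.584 = 0.544752
The normalizing constant is 0.859988×0.416 + 0.932794×0.584 = 0.902507
P(overloaded truck | strain alarm, structural fatigue) = 0.544752/0.902507 ≈ 0.604
The drop from 0.807 to 0.604 is the explaining-away (discounting) effect.

P(overloaded truck | strain alarm) ≈ 0.807; P(overloaded truck | strain alarm, structural fatigue) ≈ 0.604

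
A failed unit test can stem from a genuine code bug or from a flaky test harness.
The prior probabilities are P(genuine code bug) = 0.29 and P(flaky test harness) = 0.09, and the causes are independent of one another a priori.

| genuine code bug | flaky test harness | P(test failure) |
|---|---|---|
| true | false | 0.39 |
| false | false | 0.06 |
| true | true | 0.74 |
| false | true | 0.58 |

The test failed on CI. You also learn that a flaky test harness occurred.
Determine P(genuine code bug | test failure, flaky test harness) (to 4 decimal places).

P(test failure | flaky test harness) = 0.58*0.71 + 0.74*0.29 = 0.411800 + 0.214600 = 0.626400
Restricting to configurations with genuine code bug present: 0.74*0.29 = 0.214600.
Hence the posterior is 0.214600/0.626400 ≈ 0.3426.

P(genuine code bug | test failure, flaky test harness) ≈ 0.3426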